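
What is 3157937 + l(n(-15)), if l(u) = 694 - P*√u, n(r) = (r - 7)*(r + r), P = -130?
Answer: 3158631 + 260*√165 ≈ 3.1620e+6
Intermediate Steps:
n(r) = 2*r*(-7 + r) (n(r) = (-7 + r)*(2*r) = 2*r*(-7 + r))
l(u) = 694 + 130*√u (l(u) = 694 - (-130)*√u = 694 + 130*√u)
3157937 + l(n(-15)) = 3157937 + (694 + 130*√(2*(-15)*(-7 - 15))) = 3157937 + (694 + 130*√(2*(-15)*(-22))) = 3157937 + (694 + 130*√660) = 3157937 + (694 + 130*(2*√165)) = 3157937 + (694 + 260*√165) = 3158631 + 260*√165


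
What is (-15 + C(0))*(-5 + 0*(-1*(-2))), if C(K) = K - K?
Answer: 75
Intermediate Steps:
C(K) = 0
(-15 + C(0))*(-5 + 0*(-1*(-2))) = (-15 + 0)*(-5 + 0*(-1*(-2))) = -15*(-5 + 0*2) = -15*(-5 + 0) = -15*(-5) = 75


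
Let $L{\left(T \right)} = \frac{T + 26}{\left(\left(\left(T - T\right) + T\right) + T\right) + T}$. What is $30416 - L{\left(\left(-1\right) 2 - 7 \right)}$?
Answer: $\frac{821249}{27} \approx 30417.0$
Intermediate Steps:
$L{\left(T \right)} = \frac{26 + T}{3 T}$ ($L{\left(T \right)} = \frac{26 + T}{\left(\left(0 + T\right) + T\right) + T} = \frac{26 + T}{\left(T + T\right) + T} = \frac{26 + T}{2 T + T} = \frac{26 + T}{3 T}$)
$30416 - L{\left(\left(-1\right) 2 - 7 \right)} = 30416 - \frac{26 - 9}{3 \left(\left(-1\right) 2 - 7\right)} = 30416 - \frac{26 - 9}{3 \left(-2 - 7\right)} = 30416 - \frac{26 - 9}{3 \left(-9\right)} = 30416 - \frac{1}{3} \left(- \frac{1}{9}\right) 17 = 30416 - - \frac{17}{27} = 30416 + \frac{17}{27} = \frac{821249}{27}$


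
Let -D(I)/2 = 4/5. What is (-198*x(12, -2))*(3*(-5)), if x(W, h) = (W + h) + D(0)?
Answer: 24948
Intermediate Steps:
D(I) = -8/5
x(W, h) = -8/5 + W + h (x(W, h) = (W + h) - 8/5 = -8/5 + W + h)
(-198*x(12, -2))*(3*(-5)) = (-198*(-8/5 + 12 - 2))*(3*(-5)) = -198*42/5*(-15) = -8316/5*(-15) = 24948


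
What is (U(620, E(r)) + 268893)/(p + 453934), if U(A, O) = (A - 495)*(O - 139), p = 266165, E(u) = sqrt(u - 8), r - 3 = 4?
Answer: 251518/720099 + 125*I/720099 ≈ 0.34928 + 0.00017359*I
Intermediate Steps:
r = 7 (r = 3 + 4 = 7)
E(u) = sqrt(-8 + u)
U(A, O) = (-495 + A)*(-139 + O)
(U(620, E(r)) + 268893)/(p + 453934) = ((68805 - 495*sqrt(-8 + 7) - 139*620 + 620*sqrt(-8 + 7)) + 268893)/(266165 + 453934) = ((68805 - 495*I - 86180 + 620*sqrt(-1)) + 268893)/720099 = ((68805 - 495*I - 86180 + 620*I) + 268893)*(1/720099) = ((-17375 + 125*I) + 268893)*(1/720099) = (251518 + 125*I)*(1/720099) = 251518/720099 + 125*I/720099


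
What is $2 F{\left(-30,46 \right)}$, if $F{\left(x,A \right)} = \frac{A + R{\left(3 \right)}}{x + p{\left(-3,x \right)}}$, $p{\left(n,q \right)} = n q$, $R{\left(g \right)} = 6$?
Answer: $\frac{26}{15} \approx 1.7333$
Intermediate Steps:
$F{\left(x,A \right)} = - \frac{6 + A}{2 x}$ ($F{\left(x,A \right)} = \frac{A + 6}{x - 3 x} = \frac{6 + A}{\left(-2\right) x} = \left(6 + A\right) \left(- \frac{1}{2 x}\right) = - \frac{6 + A}{2 x}$)
$2 F{\left(-30,46 \right)} = 2 \frac{-6 - 46}{2 \left(-30\right)} = 2 \cdot \frac{1}{2} \left(- \frac{1}{30}\right) \left(-6 - 46\right) = 2 \cdot \frac{1}{2} \left(- \frac{1}{30}\right) \left(-52\right) = 2 \cdot \frac{13}{15} = \frac{26}{15}$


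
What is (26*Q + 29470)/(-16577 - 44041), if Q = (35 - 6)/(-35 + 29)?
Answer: -88033/181854 ≈ -0.48409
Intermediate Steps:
Q = -29/6 (Q = 29/(-6) = 29*(-⅙) = -29/6 ≈ -4.8333)
(26*Q + 29470)/(-16577 - 44041) = (26*(-29/6) + 29470)/(-16577 - 44041) = (-377/3 + 29470)/(-60618) = (88033/3)*(-1/60618) = -88033/181854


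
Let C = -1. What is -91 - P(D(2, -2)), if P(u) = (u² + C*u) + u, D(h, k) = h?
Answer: -95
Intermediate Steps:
P(u) = u² (P(u) = (u² - u) + u = u²)
-91 - P(D(2, -2)) = -91 - 1*2² = -91 - 1*4 = -91 - 4 = -95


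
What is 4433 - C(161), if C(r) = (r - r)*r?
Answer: 4433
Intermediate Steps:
C(r) = 0 (C(r) = 0*r = 0)
4433 - C(161) = 4433 - 1*0 = 4433 + 0 = 4433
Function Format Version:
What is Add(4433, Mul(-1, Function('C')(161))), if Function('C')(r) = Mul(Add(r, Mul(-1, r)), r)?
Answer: 4433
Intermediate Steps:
Function('C')(r) = 0 (Function('C')(r) = Mul(0, r) = 0)
Add(4433, Mul(-1, Function('C')(161))) = Add(4433, Mul(-1, 0)) = Add(4433, 0) = 4433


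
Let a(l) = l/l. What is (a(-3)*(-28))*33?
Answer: -924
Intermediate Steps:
a(l) = 1
(a(-3)*(-28))*33 = (1*(-28))*33 = -28*33 = -924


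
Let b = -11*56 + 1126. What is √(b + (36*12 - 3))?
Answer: √939 ≈ 30.643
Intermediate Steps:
b = 510 (b = -616 + 1126 = 510)
√(b + (36*12 - 3)) = √(510 + (36*12 - 3)) = √(510 + (432 - 3)) = √(510 + 429) = √939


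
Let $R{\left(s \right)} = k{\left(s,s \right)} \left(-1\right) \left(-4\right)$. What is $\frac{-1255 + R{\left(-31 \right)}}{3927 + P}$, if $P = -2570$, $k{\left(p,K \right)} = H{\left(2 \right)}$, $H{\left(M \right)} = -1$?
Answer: $- \frac{1259}{1357} \approx -0.92778$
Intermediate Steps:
$k{\left(p,K \right)} = -1$
$R{\left(s \right)} = -4$ ($R{\left(s \right)} = \left(-1\right) \left(-1\right) \left(-4\right) = 1 \left(-4\right) = -4$)
$\frac{-1255 + R{\left(-31 \right)}}{3927 + P} = \frac{-1255 - 4}{3927 - 2570} = - \frac{1259}{1357}$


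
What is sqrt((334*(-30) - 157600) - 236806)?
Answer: I*sqrt(404426) ≈ 635.95*I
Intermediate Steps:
sqrt((334*(-30) - 157600) - 236806) = sqrt((-10020 - 157600) - 236806) = sqrt(-167620 - 236806) = sqrt(-404426) = I*sqrt(404426)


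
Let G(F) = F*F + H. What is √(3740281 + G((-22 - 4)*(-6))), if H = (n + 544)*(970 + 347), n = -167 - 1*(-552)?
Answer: √4988110 ≈ 2233.4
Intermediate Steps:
n = 385 (n = -167 + 552 = 385)
H = 1223493 (H = (385 + 544)*(970 + 347) = 929*1317 = 1223493)
G(F) = 1223493 + F² (G(F) = F*F + 1223493 = F² + 1223493 = 1223493 + F²)
√(3740281 + G((-22 - 4)*(-6))) = √(3740281 + (1223493 + ((-22 - 4)*(-6))²)) = √(3740281 + (1223493 + (-26*(-6))²)) = √(3740281 + (1223493 + 156²)) = √(3740281 + (1223493 + 24336)) = √(3740281 + 1247829) = √4988110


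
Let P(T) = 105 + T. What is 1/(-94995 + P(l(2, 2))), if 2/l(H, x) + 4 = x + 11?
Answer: -9/854008 ≈ -1.0539e-5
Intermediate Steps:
l(H, x) = 2/(7 + x) (l(H, x) = 2/(-4 + (x + 11)) = 2/(-4 + (11 + x)) = 2/(7 + x))
1/(-94995 + P(l(2, 2))) = 1/(-94995 + (105 + 2/(7 + 2))) = 1/(-94995 + (105 + 2/9)) = 1/(-94995 + 947/9) = 1/(-854008/9) = -9/854008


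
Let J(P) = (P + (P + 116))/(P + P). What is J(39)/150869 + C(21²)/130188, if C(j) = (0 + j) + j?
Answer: 867036683/127668666918 ≈ 0.0067913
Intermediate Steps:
C(j) = 2*j (C(j) = j + j = 2*j)
J(P) = (116 + 2*P)/(2*P) (J(P) = (P + (116 + P))/((2*P)) = (116 + 2*P)*(1/(2*P)) = (116 + 2*P)/(2*P))
J(39)/150869 + C(21²)/130188 = ((58 + 39)/39)/150869 + (2*21²)/130188 = ((1/39)*97)*(1/150869) + (2*441)*(1/130188) = (97/39)*(1/150869) + 882*(1/130188) = 97/5883891 + 147/21698 = 867036683/127668666918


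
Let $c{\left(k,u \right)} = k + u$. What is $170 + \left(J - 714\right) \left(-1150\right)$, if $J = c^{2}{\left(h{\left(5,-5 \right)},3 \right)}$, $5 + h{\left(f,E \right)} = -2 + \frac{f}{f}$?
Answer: $810920$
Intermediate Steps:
$h{\left(f,E \right)} = -6$ ($h{\left(f,E \right)} = -5 + \left(-2 + \frac{f}{f}\right) = -5 + \left(-2 + 1\right) = -5 - 1 = -6$)
$J = 9$ ($J = \left(-6 + 3\right)^{2} = \left(-3\right)^{2} = 9$)
$170 + \left(J - 714\right) \left(-1150\right) = 170 + \left(9 - 714\right) \left(-1150\right) = 170 - -810750 = 170 + 810750 = 810920$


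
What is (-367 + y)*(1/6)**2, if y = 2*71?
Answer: -25/4 ≈ -6.2500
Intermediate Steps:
y = 142
(-367 + y)*(1/6)**2 = (-367 + 142)*(1/6)**2 = -225*(1/6)**2 = -225*1/36 = -25/4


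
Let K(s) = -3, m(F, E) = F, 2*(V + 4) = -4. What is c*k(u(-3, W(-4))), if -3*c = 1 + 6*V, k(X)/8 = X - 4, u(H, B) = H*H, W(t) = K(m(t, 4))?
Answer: 1400/3 ≈ 466.67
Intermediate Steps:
V = -6 (V = -4 + (½)*(-4) = -4 - 2 = -6)
W(t) = -3
u(H, B) = H²
k(X) = -32 + 8*X (k(X) = 8*(X - 4) = 8*(-4 + X) = -32 + 8*X)
c = 35/3 (c = -(1 + 6*(-6))/3 = -(1 - 36)/3 = -⅓*(-35) = 35/3 ≈ 11.667)
c*k(u(-3, W(-4))) = 35*(-32 + 8*(-3)²)/3 = 35*(-32 + 8*9)/3 = 35*(-32 + 72)/3 = (35/3)*40 = 1400/3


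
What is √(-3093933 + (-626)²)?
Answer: I*√2702057 ≈ 1643.8*I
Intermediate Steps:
√(-3093933 + (-626)²) = √(-3093933 + 391876) = √(-2702057) = I*√2702057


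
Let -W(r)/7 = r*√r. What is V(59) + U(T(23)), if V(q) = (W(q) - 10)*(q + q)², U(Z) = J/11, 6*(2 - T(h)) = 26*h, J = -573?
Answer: -1532213/11 - 5750612*√59 ≈ -4.4311e+7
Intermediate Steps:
W(r) = -7*r^(3/2) (W(r) = -7*r*√r = -7*r^(3/2))
T(h) = 2 - 13*h/3
U(Z) = -573/11
V(q) = 4*q²*(-10 - 7*q^(3/2)) (V(q) = (-7*q^(3/2) - 10)*(q + q)² = (-10 - 7*q^(3/2))*(2*q)² = (-10 - 7*q^(3/2))*(4*q²) = 4*q²*(-10 - 7*q^(3/2)))
V(59) + U(T(23)) = (-40*59² - 5750612*√59) - 573/11 = (-40*3481 - 5750612*√59) - 573/11 = (-139240 - 5750612*√59) - 573/11 = -1532213/11 - 5750612*√59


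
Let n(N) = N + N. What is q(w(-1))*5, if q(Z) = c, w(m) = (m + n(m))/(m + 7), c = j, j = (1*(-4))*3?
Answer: -60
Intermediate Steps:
n(N) = 2*N
j = -12 (j = -4*3 = -12)
c = -12
w(m) = 3*m/(7 + m) (w(m) = (m + 2*m)/(m + 7) = (3*m)/(7 + m) = 3*m/(7 + m))
q(Z) = -12
q(w(-1))*5 = -12*5 = -60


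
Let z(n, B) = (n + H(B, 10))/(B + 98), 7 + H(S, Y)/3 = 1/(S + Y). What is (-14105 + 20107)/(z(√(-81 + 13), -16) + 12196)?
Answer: 115809142184/235317882969 - 3937312*I*√17/4000404010473 ≈ 0.49214 - 4.0581e-6*I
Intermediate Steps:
H(S, Y) = -21 + 3/(S + Y)
z(n, B) = (n + 3*(-69 - 7*B)/(10 + B))/(98 + B) (z(n, B) = (n + 3*(1 - 7*B - 7*10)/(B + 10))/(B + 98) = (n + 3*(1 - 7*B - 70)/(10 + B))/(98 + B) = (n + 3*(-69 - 7*B)/(10 + B))/(98 + B))
(-14105 + 20107)/(z(√(-81 + 13), -16) + 12196) = (-14105 + 20107)/((-207 - 21*(-16) + √(-81 + 13)*(10 - 16))/((10 - 16)*(98 - 16)) + 12196) = 6002/((-207 + 336 + √(-68)*(-6))/(-6*82) + 12196) = 6002/(-⅙*1/82*(-207 + 336 + (2*I*√17)*(-6)) + 12196) = 6002/(-⅙*1/82*(-207 + 336 - 12*I*√17) + 12196) = 6002/(-⅙*1/82*(129 - 12*I*√17) + 12196) = 6002/((-43/164 + I*√17/41) + 12196) = 6002/(2000101/164 + I*√17/41)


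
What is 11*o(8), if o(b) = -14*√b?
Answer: -308*√2 ≈ -435.58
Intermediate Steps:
11*o(8) = 11*(-28*√2) = -308*√2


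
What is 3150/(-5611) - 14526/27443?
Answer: -167950836/153982673 ≈ -1.0907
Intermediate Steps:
3150/(-5611) - 14526/27443 = 3150*(-1/5611) - 14526*1/27443 = -3150/5611 - 14526/27443 = -167950836/153982673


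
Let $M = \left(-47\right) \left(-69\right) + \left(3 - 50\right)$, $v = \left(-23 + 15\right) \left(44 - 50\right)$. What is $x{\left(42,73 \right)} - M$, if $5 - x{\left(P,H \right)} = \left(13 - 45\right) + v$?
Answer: $-3207$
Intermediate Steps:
$v = 48$ ($v = \left(-8\right) \left(-6\right) = 48$)
$M = 3196$ ($M = 3243 + \left(3 - 50\right) = 3243 - 47 = 3196$)
$x{\left(P,H \right)} = -11$ ($x{\left(P,H \right)} = 5 - \left(\left(13 - 45\right) + 48\right) = 5 - \left(-32 + 48\right) = 5 - 16 = -11$)
$x{\left(42,73 \right)} - M = -11 - 3196 = -3207$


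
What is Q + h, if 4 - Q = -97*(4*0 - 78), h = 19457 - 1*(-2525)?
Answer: 14420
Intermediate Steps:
h = 21982 (h = 19457 + 2525 = 21982)
Q = -7562 (Q = 4 - (-97)*(4*0 - 78) = 4 - (-97)*(0 - 78) = 4 - (-97)*(-78) = 4 - 1*7566 = 4 - 7566 = -7562)
Q + h = -7562 + 21982 = 14420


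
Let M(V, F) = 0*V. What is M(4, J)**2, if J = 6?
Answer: 0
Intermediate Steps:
M(V, F) = 0
M(4, J)**2 = 0**2 = 0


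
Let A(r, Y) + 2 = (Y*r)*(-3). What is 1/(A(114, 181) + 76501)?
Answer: 1/14597 ≈ 6.8507e-5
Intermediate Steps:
A(r, Y) = -2 - 3*Y*r (A(r, Y) = -2 + (Y*r)*(-3) = -2 - 3*Y*r)
1/(A(114, 181) + 76501) = 1/((-2 - 3*181*114) + 76501) = 1/((-2 - 61902) + 76501) = 1/(-61904 + 76501) = 1/14597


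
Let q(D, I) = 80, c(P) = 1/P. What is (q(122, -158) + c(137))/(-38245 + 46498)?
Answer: 10961/1130661 ≈ 0.0096943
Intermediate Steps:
(q(122, -158) + c(137))/(-38245 + 46498) = (80 + 1/137)/(-38245 + 46498) = (80 + 1/137)/8253 = (10961/137)*(1/8253) = 10961/1130661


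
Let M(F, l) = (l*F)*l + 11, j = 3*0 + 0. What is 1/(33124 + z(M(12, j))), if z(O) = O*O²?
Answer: 1/34455 ≈ 2.9023e-5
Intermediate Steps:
j = 0 (j = 0 + 0 = 0)
M(F, l) = 11 + F*l² (M(F, l) = (F*l)*l + 11 = F*l² + 11 = 11 + F*l²)
z(O) = O³
1/(33124 + z(M(12, j))) = 1/(33124 + (11 + 12*0²)³) = 1/(33124 + (11 + 12*0)³) = 1/(33124 + (11 + 0)³) = 1/(33124 + 11³) = 1/(33124 + 1331) = 1/34455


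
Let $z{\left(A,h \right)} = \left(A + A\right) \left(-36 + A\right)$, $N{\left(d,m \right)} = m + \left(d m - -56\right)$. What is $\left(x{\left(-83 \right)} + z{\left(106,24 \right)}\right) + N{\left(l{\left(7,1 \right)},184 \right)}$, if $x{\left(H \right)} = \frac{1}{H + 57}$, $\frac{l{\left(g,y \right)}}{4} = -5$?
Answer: $\frac{296399}{26} \approx 11400.0$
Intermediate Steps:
$l{\left(g,y \right)} = -20$ ($l{\left(g,y \right)} = 4 \left(-5\right) = -20$)
$N{\left(d,m \right)} = 56 + m + d m$ ($N{\left(d,m \right)} = m + \left(d m + 56\right) = m + \left(56 + d m\right) = 56 + m + d m$)
$z{\left(A,h \right)} = 2 A \left(-36 + A\right)$
$x{\left(H \right)} = \frac{1}{57 + H}$
$\left(x{\left(-83 \right)} + z{\left(106,24 \right)}\right) + N{\left(l{\left(7,1 \right)},184 \right)} = \left(\frac{1}{57 - 83} + 2 \cdot 106 \left(-36 + 106\right)\right) + \left(56 + 184 - 3680\right) = \left(\frac{1}{-26} + 2 \cdot 106 \cdot 70\right) + \left(56 + 184 - 3680\right) = \left(- \frac{1}{26} + 14840\right) - 3440 = \frac{385839}{26} - 3440 = \frac{296399}{26}$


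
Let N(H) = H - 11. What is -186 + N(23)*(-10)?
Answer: -306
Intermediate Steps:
N(H) = -11 + H
-186 + N(23)*(-10) = -186 + (-11 + 23)*(-10) = -186 + 12*(-10) = -186 - 120 = -306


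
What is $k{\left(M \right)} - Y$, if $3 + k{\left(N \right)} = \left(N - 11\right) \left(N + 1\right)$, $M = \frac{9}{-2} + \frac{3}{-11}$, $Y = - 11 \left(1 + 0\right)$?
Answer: $\frac{32673}{484} \approx 67.506$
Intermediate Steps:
$Y = -11$ ($Y = \left(-11\right) 1 = -11$)
$M = - \frac{105}{22}$ ($M = 9 \left(- \frac{1}{2}\right) + 3 \left(- \frac{1}{11}\right) = - \frac{9}{2} - \frac{3}{11} = - \frac{105}{22} \approx -4.7727$)
$k{\left(N \right)} = -3 + \left(1 + N\right) \left(-11 + N\right)$ ($k{\left(N \right)} = -3 + \left(N - 11\right) \left(N + 1\right) = -3 + \left(-11 + N\right) \left(1 + N\right) = -3 + \left(1 + N\right) \left(-11 + N\right)$)
$k{\left(M \right)} - Y = \left(-14 + \left(- \frac{105}{22}\right)^{2} - - \frac{525}{11}\right) - -11 = \left(-14 + \frac{11025}{484} + \frac{525}{11}\right) + 11 = \frac{27349}{484} + 11 = \frac{32673}{484}$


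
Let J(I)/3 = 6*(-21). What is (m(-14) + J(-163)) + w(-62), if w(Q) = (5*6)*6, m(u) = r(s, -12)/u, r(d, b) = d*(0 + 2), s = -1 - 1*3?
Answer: -1382/7 ≈ -197.43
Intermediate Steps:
s = -4 (s = -1 - 3 = -4)
r(d, b) = 2*d (r(d, b) = d*2 = 2*d)
m(u) = -8/u (m(u) = (2*(-4))/u = -8/u)
J(I) = -378 (J(I) = 3*(6*(-21)) = 3*(-126) = -378)
w(Q) = 180 (w(Q) = 30*6 = 180)
(m(-14) + J(-163)) + w(-62) = (-8/(-14) - 378) + 180 = (-8*(-1/14) - 378) + 180 = (4/7 - 378) + 180 = -2642/7 + 180 = -1382/7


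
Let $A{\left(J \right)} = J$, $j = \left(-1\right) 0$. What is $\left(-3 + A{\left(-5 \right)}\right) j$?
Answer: $0$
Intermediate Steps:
$j = 0$
$\left(-3 + A{\left(-5 \right)}\right) j = \left(-3 - 5\right) 0 = \left(-8\right) 0 = 0$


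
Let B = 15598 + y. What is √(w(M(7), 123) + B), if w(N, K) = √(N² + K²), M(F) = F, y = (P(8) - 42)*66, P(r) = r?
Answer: √(13354 + √15178) ≈ 116.09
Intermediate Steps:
y = -2244 (y = (8 - 42)*66 = -34*66 = -2244)
B = 13354 (B = 15598 - 2244 = 13354)
w(N, K) = √(K² + N²)
√(w(M(7), 123) + B) = √(√(123² + 7²) + 13354) = √(√(15129 + 49) + 13354) = √(√15178 + 13354) = √(13354 + √15178)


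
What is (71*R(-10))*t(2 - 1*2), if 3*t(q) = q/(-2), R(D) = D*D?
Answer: 0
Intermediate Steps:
R(D) = D²
t(q) = -q/6 (t(q) = (q/(-2))/3 = (q*(-½))/3 = (-q/2)/3 = -q/6)
(71*R(-10))*t(2 - 1*2) = (71*(-10)²)*(-(2 - 1*2)/6) = (71*100)*(-(2 - 2)/6) = 7100*(-⅙*0) = 7100*0 = 0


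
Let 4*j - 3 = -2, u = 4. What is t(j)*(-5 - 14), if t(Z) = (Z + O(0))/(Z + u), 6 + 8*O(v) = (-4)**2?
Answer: -114/17 ≈ -6.7059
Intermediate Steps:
j = 1/4 (j = 3/4 + (1/4)*(-2) = 3/4 - 1/2 = 1/4 ≈ 0.25000)
O(v) = 5/4 (O(v) = -3/4 + (1/8)*(-4)**2 = -3/4 + (1/8)*16 = -3/4 + 2 = 5/4)
t(Z) = (5/4 + Z)/(4 + Z) (t(Z) = (Z + 5/4)/(Z + 4) = (5/4 + Z)/(4 + Z))
t(j)*(-5 - 14) = ((5/4 + 1/4)/(4 + 1/4))*(-5 - 14) = ((3/2)/(17/4))*(-19) = ((4/17)*(3/2))*(-19) = (6/17)*(-19) = -114/17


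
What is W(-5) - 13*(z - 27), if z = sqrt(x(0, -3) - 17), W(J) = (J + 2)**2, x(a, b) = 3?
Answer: 360 - 13*I*sqrt(14) ≈ 360.0 - 48.642*I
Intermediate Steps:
W(J) = (2 + J)**2
z = I*sqrt(14) (z = sqrt(3 - 17) = sqrt(-14) = I*sqrt(14) ≈ 3.7417*I)
W(-5) - 13*(z - 27) = (2 - 5)**2 - 13*(I*sqrt(14) - 27) = (-3)**2 - 13*(-27 + I*sqrt(14)) = 9 - (-351 + 13*I*sqrt(14)) = 9 + (351 - 13*I*sqrt(14)) = 360 - 13*I*sqrt(14)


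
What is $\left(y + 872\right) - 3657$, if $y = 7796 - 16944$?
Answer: $-11933$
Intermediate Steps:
$y = -9148$
$\left(y + 872\right) - 3657 = \left(-9148 + 872\right) - 3657 = -8276 - 3657 = -11933$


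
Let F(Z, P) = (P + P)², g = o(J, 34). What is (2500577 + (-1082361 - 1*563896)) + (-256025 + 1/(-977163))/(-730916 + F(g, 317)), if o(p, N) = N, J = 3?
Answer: 68654828240257669/80361885120 ≈ 8.5432e+5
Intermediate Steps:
g = 34
F(Z, P) = 4*P² (F(Z, P) = (2*P)² = 4*P²)
(2500577 + (-1082361 - 1*563896)) + (-256025 + 1/(-977163))/(-730916 + F(g, 317)) = (2500577 + (-1082361 - 1*563896)) + (-256025 + 1/(-977163))/(-730916 + 4*317²) = (2500577 + (-1082361 - 563896)) + (-256025 - 1/977163)/(-730916 + 4*100489) = (2500577 - 1646257) - 250178157076/(977163*(-730916 + 401956)) = 854320 - 250178157076/977163/(-328960) = 854320 - 250178157076/977163*(-1/328960) = 854320 + 62544539269/80361885120 = 68654828240257669/80361885120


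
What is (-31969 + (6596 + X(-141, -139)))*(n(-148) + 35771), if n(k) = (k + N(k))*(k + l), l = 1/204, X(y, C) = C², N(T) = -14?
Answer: -361584038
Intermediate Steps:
l = 1/204 ≈ 0.0049020
n(k) = (-14 + k)*(1/204 + k) (n(k) = (k - 14)*(k + 1/204) = (-14 + k)*(1/204 + k))
(-31969 + (6596 + X(-141, -139)))*(n(-148) + 35771) = (-31969 + (6596 + (-139)²))*((-7/102 + (-148)² - 2855/204*(-148)) + 35771) = (-31969 + (6596 + 19321))*((-7/102 + 21904 + 105635/51) + 35771) = (-31969 + 25917)*(815157/34 + 35771) = -6052*2031371/34 = -361584038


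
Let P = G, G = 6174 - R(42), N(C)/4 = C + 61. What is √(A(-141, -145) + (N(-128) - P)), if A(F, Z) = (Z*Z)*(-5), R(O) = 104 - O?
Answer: I*√111505 ≈ 333.92*I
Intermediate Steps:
N(C) = 244 + 4*C (N(C) = 4*(C + 61) = 4*(61 + C) = 244 + 4*C)
G = 6112 (G = 6174 - (104 - 1*42) = 6174 - (104 - 42) = 6174 - 1*62 = 6174 - 62 = 6112)
A(F, Z) = -5*Z² (A(F, Z) = Z²*(-5) = -5*Z²)
P = 6112
√(A(-141, -145) + (N(-128) - P)) = √(-5*(-145)² + ((244 + 4*(-128)) - 1*6112)) = √(-5*21025 + ((244 - 512) - 6112)) = √(-105125 + (-268 - 6112)) = √(-105125 - 6380) = √(-111505) = I*√111505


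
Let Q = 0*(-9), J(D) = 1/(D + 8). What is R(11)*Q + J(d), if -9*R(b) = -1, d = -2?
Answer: ⅙ ≈ 0.16667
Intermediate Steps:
R(b) = ⅑ (R(b) = -⅑*(-1) = ⅑)
J(D) = 1/(8 + D)
Q = 0
R(11)*Q + J(d) = (⅑)*0 + 1/(8 - 2) = 0 + 1/6 = 0 + ⅙ = ⅙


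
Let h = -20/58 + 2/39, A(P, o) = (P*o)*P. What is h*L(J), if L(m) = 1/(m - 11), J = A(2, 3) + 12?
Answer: -332/14703 ≈ -0.022580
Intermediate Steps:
A(P, o) = o*P²
J = 24 (J = 3*2² + 12 = 3*4 + 12 = 12 + 12 = 24)
L(m) = 1/(-11 + m)
h = -332/1131 (h = -20*1/58 + 2*(1/39) = -10/29 + 2/39 = -332/1131 ≈ -0.29355)
h*L(J) = -332/(1131*(-11 + 24)) = -332/1131/13 = -332/1131*1/13 = -332/14703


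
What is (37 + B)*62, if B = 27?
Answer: 3968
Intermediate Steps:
(37 + B)*62 = (37 + 27)*62 = 64*62 = 3968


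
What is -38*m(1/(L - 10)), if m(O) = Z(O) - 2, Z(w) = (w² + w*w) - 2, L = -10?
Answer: 15181/100 ≈ 151.81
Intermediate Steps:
Z(w) = -2 + 2*w² (Z(w) = (w² + w²) - 2 = 2*w² - 2 = -2 + 2*w²)
m(O) = -4 + 2*O² (m(O) = (-2 + 2*O²) - 2 = -4 + 2*O²)
-38*m(1/(L - 10)) = -38*(-4 + 2*(1/(-10 - 10))²) = -38*(-4 + 2*(1/(-20))²) = -38*(-4 + 2*(-1/20)²) = -38*(-4 + 2*(1/400)) = -38*(-4 + 1/200) = -38*(-799/200) = 15181/100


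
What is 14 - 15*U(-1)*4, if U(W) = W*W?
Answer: -46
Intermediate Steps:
U(W) = W²
14 - 15*U(-1)*4 = 14 - 15*(-1)²*4 = 14 - 15*4 = 14 - 60 = -46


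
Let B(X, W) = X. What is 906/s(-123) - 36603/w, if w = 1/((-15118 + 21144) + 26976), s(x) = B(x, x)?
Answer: -49526860748/41 ≈ -1.2080e+9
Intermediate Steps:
s(x) = x
w = 1/33002 (w = 1/(6026 + 26976) = 1/33002 ≈ 3.0301e-5)
906/s(-123) - 36603/w = 906/(-123) - 36603/1/33002 = 906*(-1/123) - 36603*33002 = -302/41 - 1207972206 = -49526860748/41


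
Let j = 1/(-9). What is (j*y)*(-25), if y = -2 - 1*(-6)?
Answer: 100/9 ≈ 11.111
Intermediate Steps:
y = 4 (y = -2 + 6 = 4)
j = -1/9 ≈ -0.11111
(j*y)*(-25) = -1/9*4*(-25) = -4/9*(-25) = 100/9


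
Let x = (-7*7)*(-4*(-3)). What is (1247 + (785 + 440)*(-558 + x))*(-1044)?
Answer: 1464317532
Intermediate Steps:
x = -588 (x = -49*12 = -588)
(1247 + (785 + 440)*(-558 + x))*(-1044) = (1247 + (785 + 440)*(-558 - 588))*(-1044) = (1247 + 1225*(-1146))*(-1044) = (1247 - 1403850)*(-1044) = -1402603*(-1044) = 1464317532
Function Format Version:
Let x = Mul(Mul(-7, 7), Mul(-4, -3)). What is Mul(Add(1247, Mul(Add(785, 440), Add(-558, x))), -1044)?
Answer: 1464317532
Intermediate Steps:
x = -588 (x = Mul(-49, 12) = -588)
Mul(Add(1247, Mul(Add(785, 440), Add(-558, x))), -1044) = Mul(Add(1247, Mul(Add(785, 440), Add(-558, -588))), -1044) = Mul(Add(1247, Mul(1225, -1146)), -1044) = Mul(Add(1247, -1403850), -1044) = Mul(-1402603, -1044) = 1464317532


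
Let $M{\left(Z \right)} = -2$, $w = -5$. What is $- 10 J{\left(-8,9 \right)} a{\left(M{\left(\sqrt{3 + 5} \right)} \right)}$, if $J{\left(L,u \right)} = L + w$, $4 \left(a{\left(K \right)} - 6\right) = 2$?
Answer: $845$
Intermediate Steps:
$a{\left(K \right)} = \frac{13}{2}$ ($a{\left(K \right)} = 6 + \frac{1}{4} \cdot 2 = 6 + \frac{1}{2} = \frac{13}{2}$)
$J{\left(L,u \right)} = -5 + L$ ($J{\left(L,u \right)} = L - 5 = -5 + L$)
$- 10 J{\left(-8,9 \right)} a{\left(M{\left(\sqrt{3 + 5} \right)} \right)} = - 10 \left(-5 - 8\right) \frac{13}{2} = \left(-10\right) \left(-13\right) \frac{13}{2} = 130 \cdot \frac{13}{2} = 845$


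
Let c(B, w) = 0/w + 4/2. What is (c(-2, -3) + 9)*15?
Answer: 165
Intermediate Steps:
c(B, w) = 2 (c(B, w) = 0 + 4*(½) = 0 + 2 = 2)
(c(-2, -3) + 9)*15 = (2 + 9)*15 = 11*15 = 165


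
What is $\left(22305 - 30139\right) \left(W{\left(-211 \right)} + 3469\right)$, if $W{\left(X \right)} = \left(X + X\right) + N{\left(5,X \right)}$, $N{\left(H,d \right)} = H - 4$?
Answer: $-23878032$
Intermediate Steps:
$N{\left(H,d \right)} = -4 + H$ ($N{\left(H,d \right)} = H - 4 = -4 + H$)
$W{\left(X \right)} = 1 + 2 X$ ($W{\left(X \right)} = \left(X + X\right) + \left(-4 + 5\right) = 2 X + 1 = 1 + 2 X$)
$\left(22305 - 30139\right) \left(W{\left(-211 \right)} + 3469\right) = \left(22305 - 30139\right) \left(\left(1 + 2 \left(-211\right)\right) + 3469\right) = - 7834 \left(\left(1 - 422\right) + 3469\right) = - 7834 \left(-421 + 3469\right) = \left(-7834\right) 3048 = -23878032$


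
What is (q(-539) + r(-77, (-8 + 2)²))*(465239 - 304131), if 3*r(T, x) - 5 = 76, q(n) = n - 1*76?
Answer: -94731504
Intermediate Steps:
q(n) = -76 + n (q(n) = n - 76 = -76 + n)
r(T, x) = 27 (r(T, x) = 5/3 + (⅓)*76 = 5/3 + 76/3 = 27)
(q(-539) + r(-77, (-8 + 2)²))*(465239 - 304131) = ((-76 - 539) + 27)*(465239 - 304131) = (-615 + 27)*161108 = -588*161108 = -94731504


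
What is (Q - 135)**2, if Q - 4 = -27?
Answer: 24964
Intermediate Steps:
Q = -23 (Q = 4 - 27 = -23)
(Q - 135)**2 = (-23 - 135)**2 = (-158)**2 = 24964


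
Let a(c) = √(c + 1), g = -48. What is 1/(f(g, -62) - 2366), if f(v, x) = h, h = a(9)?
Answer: -1183/2798973 - √10/5597946 ≈ -0.00042322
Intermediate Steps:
a(c) = √(1 + c)
h = √10 (h = √(1 + 9) = √10 ≈ 3.1623)
f(v, x) = √10
1/(f(g, -62) - 2366) = 1/(√10 - 2366) = 1/(-2366 + √10)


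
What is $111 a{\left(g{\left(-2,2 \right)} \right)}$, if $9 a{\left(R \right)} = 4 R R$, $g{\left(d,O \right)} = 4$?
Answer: $\frac{2368}{3} \approx 789.33$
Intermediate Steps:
$a{\left(R \right)} = \frac{4 R^{2}}{9}$ ($a{\left(R \right)} = \frac{4 R R}{9} = \frac{4 R^{2}}{9}$)
$111 a{\left(g{\left(-2,2 \right)} \right)} = 111 \frac{4 \cdot 4^{2}}{9} = 111 \cdot \frac{4}{9} \cdot 16 = 111 \cdot \frac{64}{9} = \frac{2368}{3}$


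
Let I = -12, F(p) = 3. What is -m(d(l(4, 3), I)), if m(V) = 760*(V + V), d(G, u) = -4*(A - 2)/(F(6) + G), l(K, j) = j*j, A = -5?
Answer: -10640/3 ≈ -3546.7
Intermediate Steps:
l(K, j) = j²
d(G, u) = 28/(3 + G) (d(G, u) = -4*(-5 - 2)/(3 + G) = -(-28)/(3 + G) = 28/(3 + G))
m(V) = 1520*V (m(V) = 760*(2*V) = 1520*V)
-m(d(l(4, 3), I)) = -1520*28/(3 + 3²) = -1520*28/(3 + 9) = -1520*28/12 = -1520*28*(1/12) = -1520*7/3 = -1*10640/3 = -10640/3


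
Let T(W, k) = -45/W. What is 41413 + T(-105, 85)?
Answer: 289894/7 ≈ 41413.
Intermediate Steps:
41413 + T(-105, 85) = 41413 - 45/(-105) = 41413 - 45*(-1/105) = 41413 + 3/7 = 289894/7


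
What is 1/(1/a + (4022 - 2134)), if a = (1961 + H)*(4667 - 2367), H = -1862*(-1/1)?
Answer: 8792900/16600995201 ≈ 0.00052966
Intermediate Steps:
H = 1862 (H = -1862/((-8*1/8)) = -1862/(-1) = -1862*(-1) = 1862)
a = 8792900 (a = (1961 + 1862)*(4667 - 2367) = 3823*2300 = 8792900)
1/(1/a + (4022 - 2134)) = 1/(1/8792900 + (4022 - 2134)) = 1/(1/8792900 + 1888) = 1/(16600995201/8792900) = 8792900/16600995201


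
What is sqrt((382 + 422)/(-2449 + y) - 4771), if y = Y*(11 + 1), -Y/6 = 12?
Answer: I*sqrt(52369011751)/3313 ≈ 69.074*I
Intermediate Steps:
Y = -72 (Y = -6*12 = -72)
y = -864 (y = -72*(11 + 1) = -72*12 = -864)
sqrt((382 + 422)/(-2449 + y) - 4771) = sqrt((382 + 422)/(-2449 - 864) - 4771) = sqrt(804/(-3313) - 4771) = sqrt(804*(-1/3313) - 4771) = sqrt(-804/3313 - 4771) = sqrt(-15807127/3313) = I*sqrt(52369011751)/3313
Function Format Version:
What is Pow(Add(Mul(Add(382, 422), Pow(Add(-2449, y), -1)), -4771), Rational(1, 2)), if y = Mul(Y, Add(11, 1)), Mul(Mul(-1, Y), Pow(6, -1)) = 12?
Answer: Mul(Rational(1, 3313), I, Pow(52369011751, Rational(1, 2))) ≈ Mul(69.074, I)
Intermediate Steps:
Y = -72 (Y = Mul(-6, 12) = -72)
y = -864 (y = Mul(-72, Add(11, 1)) = Mul(-72, 12) = -864)
Pow(Add(Mul(Add(382, 422), Pow(Add(-2449, y), -1)), -4771), Rational(1, 2)) = Pow(Add(Mul(Add(382, 422), Pow(Add(-2449, -864), -1)), -4771), Rational(1, 2)) = Pow(Add(Mul(804, Pow(-3313, -1)), -4771), Rational(1, 2)) = Pow(Add(Mul(804, Rational(-1, 3313)), -4771), Rational(1, 2)) = Pow(Add(Rational(-804, 3313), -4771), Rational(1, 2)) = Pow(Rational(-15807127, 3313), Rational(1, 2)) = Mul(Rational(1, 3313), I, Pow(52369011751, Rational(1, 2)))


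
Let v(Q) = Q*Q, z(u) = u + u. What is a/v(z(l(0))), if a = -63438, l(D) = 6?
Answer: -10573/24 ≈ -440.54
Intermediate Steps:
z(u) = 2*u
v(Q) = Q**2
a/v(z(l(0))) = -63438/((2*6)**2) = -63438/(12**2) = -63438/144 = -63438*1/144 = -10573/24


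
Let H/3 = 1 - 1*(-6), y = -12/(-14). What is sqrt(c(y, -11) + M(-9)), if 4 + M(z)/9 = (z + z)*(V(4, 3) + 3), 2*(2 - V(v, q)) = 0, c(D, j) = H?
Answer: 5*I*sqrt(33) ≈ 28.723*I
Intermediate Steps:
y = 6/7 (y = -12*(-1/14) = 6/7 ≈ 0.85714)
H = 21 (H = 3*(1 - 1*(-6)) = 3*(1 + 6) = 3*7 = 21)
c(D, j) = 21
V(v, q) = 2 (V(v, q) = 2 - 1/2*0 = 2 + 0 = 2)
M(z) = -36 + 90*z (M(z) = -36 + 9*((z + z)*(2 + 3)) = -36 + 9*((2*z)*5) = -36 + 9*(10*z) = -36 + 90*z)
sqrt(c(y, -11) + M(-9)) = sqrt(21 + (-36 + 90*(-9))) = sqrt(21 + (-36 - 810)) = sqrt(21 - 846) = sqrt(-825) = 5*I*sqrt(33)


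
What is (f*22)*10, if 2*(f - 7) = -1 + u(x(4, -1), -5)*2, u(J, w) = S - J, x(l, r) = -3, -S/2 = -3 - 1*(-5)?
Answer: 1210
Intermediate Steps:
S = -4 (S = -2*(-3 - 1*(-5)) = -2*(-3 + 5) = -2*2 = -4)
u(J, w) = -4 - J
f = 11/2 (f = 7 + (-1 + (-4 - 1*(-3))*2)/2 = 7 + (-1 + (-4 + 3)*2)/2 = 7 + (-1 - 1*2)/2 = 7 + (-1 - 2)/2 = 7 + (½)*(-3) = 7 - 3/2 = 11/2 ≈ 5.5000)
(f*22)*10 = ((11/2)*22)*10 = 121*10 = 1210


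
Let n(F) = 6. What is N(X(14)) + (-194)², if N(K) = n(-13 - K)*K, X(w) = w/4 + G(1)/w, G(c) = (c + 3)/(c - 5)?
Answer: 263596/7 ≈ 37657.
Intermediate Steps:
G(c) = (3 + c)/(-5 + c)
X(w) = -1/w + w/4 (X(w) = w/4 + ((3 + 1)/(-5 + 1))/w = w*(¼) + (4/(-4))/w = w/4 + (-¼*4)/w = w/4 - 1/w = -1/w + w/4)
N(K) = 6*K
N(X(14)) + (-194)² = 6*(-1/14 + (¼)*14) + (-194)² = 6*(-1*1/14 + 7/2) + 37636 = 6*(-1/14 + 7/2) + 37636 = 6*(24/7) + 37636 = 144/7 + 37636 = 263596/7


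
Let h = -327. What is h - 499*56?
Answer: -28271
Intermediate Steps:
h - 499*56 = -327 - 499*56 = -327 - 27944 = -28271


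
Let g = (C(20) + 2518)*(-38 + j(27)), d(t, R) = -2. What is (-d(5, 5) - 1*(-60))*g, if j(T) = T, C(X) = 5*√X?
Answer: -1717276 - 6820*√5 ≈ -1.7325e+6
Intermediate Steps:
g = -27698 - 110*√5 (g = (5*√20 + 2518)*(-38 + 27) = (5*(2*√5) + 2518)*(-11) = (10*√5 + 2518)*(-11) = (2518 + 10*√5)*(-11) = -27698 - 110*√5 ≈ -27944.)
(-d(5, 5) - 1*(-60))*g = (-1*(-2) - 1*(-60))*(-27698 - 110*√5) = (2 + 60)*(-27698 - 110*√5) = 62*(-27698 - 110*√5) = -1717276 - 6820*√5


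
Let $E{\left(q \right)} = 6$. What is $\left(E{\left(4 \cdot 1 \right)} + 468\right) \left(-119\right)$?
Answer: $-56406$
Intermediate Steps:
$\left(E{\left(4 \cdot 1 \right)} + 468\right) \left(-119\right) = \left(6 + 468\right) \left(-119\right) = 474 \left(-119\right) = -56406$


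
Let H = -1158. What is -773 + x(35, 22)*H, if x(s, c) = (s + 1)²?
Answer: -1501541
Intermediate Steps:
x(s, c) = (1 + s)²
-773 + x(35, 22)*H = -773 + (1 + 35)²*(-1158) = -773 + 36²*(-1158) = -773 + 1296*(-1158) = -773 - 1500768 = -1501541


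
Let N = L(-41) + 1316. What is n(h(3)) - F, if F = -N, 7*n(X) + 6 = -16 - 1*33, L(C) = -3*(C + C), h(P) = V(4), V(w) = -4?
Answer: 10879/7 ≈ 1554.1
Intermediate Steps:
h(P) = -4
L(C) = -6*C
n(X) = -55/7 (n(X) = -6/7 + (-16 - 1*33)/7 = -6/7 + (-16 - 33)/7 = -6/7 + (1/7)*(-49) = -6/7 - 7 = -55/7)
N = 1562 (N = -6*(-41) + 1316 = 246 + 1316 = 1562)
F = -1562 (F = -1*1562 = -1562)
n(h(3)) - F = -55/7 - 1*(-1562) = -55/7 + 1562 = 10879/7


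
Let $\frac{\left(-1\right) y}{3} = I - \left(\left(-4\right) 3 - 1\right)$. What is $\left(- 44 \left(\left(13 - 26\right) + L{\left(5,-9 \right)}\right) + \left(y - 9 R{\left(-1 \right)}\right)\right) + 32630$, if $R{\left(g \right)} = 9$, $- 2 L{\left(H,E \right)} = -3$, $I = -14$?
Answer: $33058$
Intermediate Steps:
$L{\left(H,E \right)} = \frac{3}{2}$ ($L{\left(H,E \right)} = \left(- \frac{1}{2}\right) \left(-3\right) = \frac{3}{2}$)
$y = 3$ ($y = - 3 \left(-14 - \left(\left(-4\right) 3 - 1\right)\right) = - 3 \left(-14 - \left(-12 - 1\right)\right) = - 3 \left(-14 - -13\right) = - 3 \left(-14 + 13\right) = \left(-3\right) \left(-1\right) = 3$)
$\left(- 44 \left(\left(13 - 26\right) + L{\left(5,-9 \right)}\right) + \left(y - 9 R{\left(-1 \right)}\right)\right) + 32630 = \left(- 44 \left(\left(13 - 26\right) + \frac{3}{2}\right) + \left(3 - 81\right)\right) + 32630 = \left(- 44 \left(-13 + \frac{3}{2}\right) - 78\right) + 32630 = \left(\left(-44\right) \left(- \frac{23}{2}\right) - 78\right) + 32630 = \left(506 - 78\right) + 32630 = 428 + 32630 = 33058$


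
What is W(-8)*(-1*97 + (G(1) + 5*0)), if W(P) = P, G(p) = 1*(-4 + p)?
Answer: 800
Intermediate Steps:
G(p) = -4 + p
W(-8)*(-1*97 + (G(1) + 5*0)) = -8*(-1*97 + ((-4 + 1) + 5*0)) = -8*(-97 + (-3 + 0)) = -8*(-97 - 3) = -8*(-100) = 800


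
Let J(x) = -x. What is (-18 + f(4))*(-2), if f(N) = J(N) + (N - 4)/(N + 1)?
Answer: 44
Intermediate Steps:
f(N) = -N + (-4 + N)/(1 + N) (f(N) = -N + (N - 4)/(N + 1) = -N + (-4 + N)/(1 + N))
(-18 + f(4))*(-2) = (-18 + (-4 - 1*4²)/(1 + 4))*(-2) = (-18 + (-4 - 1*16)/5)*(-2) = (-18 + (-4 - 16)/5)*(-2) = (-18 + (⅕)*(-20))*(-2) = (-18 - 4)*(-2) = -22*(-2) = 44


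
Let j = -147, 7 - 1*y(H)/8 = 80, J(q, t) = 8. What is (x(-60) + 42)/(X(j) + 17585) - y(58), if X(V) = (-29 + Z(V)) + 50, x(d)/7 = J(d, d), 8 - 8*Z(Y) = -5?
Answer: 11751944/20123 ≈ 584.01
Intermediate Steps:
Z(Y) = 13/8 (Z(Y) = 1 - 1/8*(-5) = 1 + 5/8 = 13/8)
y(H) = -584 (y(H) = 56 - 8*80 = 56 - 640 = -584)
x(d) = 56 (x(d) = 7*8 = 56)
X(V) = 181/8 (X(V) = (-29 + 13/8) + 50 = -219/8 + 50 = 181/8)
(x(-60) + 42)/(X(j) + 17585) - y(58) = (56 + 42)/(181/8 + 17585) - 1*(-584) = 98/(140861/8) + 584 = 98*(8/140861) + 584 = 112/20123 + 584 = 11751944/20123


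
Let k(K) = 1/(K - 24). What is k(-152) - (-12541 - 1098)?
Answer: 2400463/176 ≈ 13639.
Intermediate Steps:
k(K) = 1/(-24 + K)
k(-152) - (-12541 - 1098) = 1/(-24 - 152) - (-12541 - 1098) = 1/(-176) - 1*(-13639) = -1/176 + 13639 = 2400463/176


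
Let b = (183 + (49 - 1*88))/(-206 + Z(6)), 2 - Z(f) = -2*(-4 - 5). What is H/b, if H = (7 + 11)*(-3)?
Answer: 333/4 ≈ 83.250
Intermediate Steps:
Z(f) = -16 (Z(f) = 2 - (-2)*(-4 - 5) = 2 - (-2)*(-9) = 2 - 1*18 = 2 - 18 = -16)
H = -54 (H = 18*(-3) = -54)
b = -24/37 (b = (183 + (49 - 1*88))/(-206 - 16) = (183 + (49 - 88))/(-222) = (183 - 39)*(-1/222) = 144*(-1/222) = -24/37 ≈ -0.64865)
H/b = -54/(-24/37) = -54*(-37/24) = 333/4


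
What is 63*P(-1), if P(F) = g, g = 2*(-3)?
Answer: -378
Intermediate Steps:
g = -6
P(F) = -6
63*P(-1) = 63*(-6) = -378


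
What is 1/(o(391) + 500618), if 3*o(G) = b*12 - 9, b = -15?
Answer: 1/500555 ≈ 1.9978e-6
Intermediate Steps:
o(G) = -63 (o(G) = (-15*12 - 9)/3 = (-180 - 9)/3 = (⅓)*(-189) = -63)
1/(o(391) + 500618) = 1/(-63 + 500618) = 1/500555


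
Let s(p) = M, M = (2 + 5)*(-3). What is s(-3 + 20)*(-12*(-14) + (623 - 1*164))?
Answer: -13167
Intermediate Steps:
M = -21 (M = 7*(-3) = -21)
s(p) = -21
s(-3 + 20)*(-12*(-14) + (623 - 1*164)) = -21*(-12*(-14) + (623 - 1*164)) = -21*(168 + (623 - 164)) = -21*(168 + 459) = -21*627 = -13167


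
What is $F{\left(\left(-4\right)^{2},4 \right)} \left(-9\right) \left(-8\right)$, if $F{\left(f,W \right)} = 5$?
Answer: $360$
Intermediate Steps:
$F{\left(\left(-4\right)^{2},4 \right)} \left(-9\right) \left(-8\right) = 5 \left(-9\right) \left(-8\right) = \left(-45\right) \left(-8\right) = 360$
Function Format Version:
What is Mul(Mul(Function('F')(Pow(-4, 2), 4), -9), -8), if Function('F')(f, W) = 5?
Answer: 360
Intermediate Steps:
Mul(Mul(Function('F')(Pow(-4, 2), 4), -9), -8) = Mul(Mul(5, -9), -8) = Mul(-45, -8) = 360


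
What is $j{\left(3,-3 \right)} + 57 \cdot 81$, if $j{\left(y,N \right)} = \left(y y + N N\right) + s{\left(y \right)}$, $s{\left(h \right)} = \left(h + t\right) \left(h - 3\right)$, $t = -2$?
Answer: $4635$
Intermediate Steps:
$s{\left(h \right)} = \left(-3 + h\right) \left(-2 + h\right)$ ($s{\left(h \right)} = \left(h - 2\right) \left(h - 3\right) = \left(-2 + h\right) \left(-3 + h\right) = \left(-3 + h\right) \left(-2 + h\right)$)
$j{\left(y,N \right)} = 6 + N^{2} - 5 y + 2 y^{2}$ ($j{\left(y,N \right)} = \left(y y + N N\right) + \left(6 + y^{2} - 5 y\right) = \left(y^{2} + N^{2}\right) + \left(6 + y^{2} - 5 y\right) = \left(N^{2} + y^{2}\right) + \left(6 + y^{2} - 5 y\right) = 6 + N^{2} - 5 y + 2 y^{2}$)
$j{\left(3,-3 \right)} + 57 \cdot 81 = \left(6 + \left(-3\right)^{2} - 15 + 2 \cdot 3^{2}\right) + 57 \cdot 81 = \left(6 + 9 - 15 + 2 \cdot 9\right) + 4617 = \left(6 + 9 - 15 + 18\right) + 4617 = 18 + 4617 = 4635$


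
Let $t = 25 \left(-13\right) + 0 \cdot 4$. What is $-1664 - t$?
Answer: $-1339$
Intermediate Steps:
$t = -325$ ($t = -325 + 0 = -325$)
$-1664 - t = -1664 - -325 = -1664 + 325 = -1339$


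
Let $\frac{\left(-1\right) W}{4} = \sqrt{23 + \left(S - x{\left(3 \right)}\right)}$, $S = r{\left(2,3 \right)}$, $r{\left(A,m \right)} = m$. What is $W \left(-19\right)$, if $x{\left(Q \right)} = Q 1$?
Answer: $76 \sqrt{23} \approx 364.48$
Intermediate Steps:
$x{\left(Q \right)} = Q$
$S = 3$
$W = - 4 \sqrt{23}$ ($W = - 4 \sqrt{23 + \left(3 - 3\right)} = - 4 \sqrt{23 + 0} = - 4 \sqrt{23} \approx -19.183$)
$W \left(-19\right) = - 4 \sqrt{23} \left(-19\right) = 76 \sqrt{23}$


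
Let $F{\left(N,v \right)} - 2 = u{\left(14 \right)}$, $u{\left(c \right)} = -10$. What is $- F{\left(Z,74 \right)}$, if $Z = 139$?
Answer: $8$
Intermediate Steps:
$F{\left(N,v \right)} = -8$ ($F{\left(N,v \right)} = 2 - 10 = -8$)
$- F{\left(Z,74 \right)} = \left(-1\right) \left(-8\right) = 8$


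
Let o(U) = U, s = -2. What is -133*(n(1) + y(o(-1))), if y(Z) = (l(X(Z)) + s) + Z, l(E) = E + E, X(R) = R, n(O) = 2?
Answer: 399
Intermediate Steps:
l(E) = 2*E
y(Z) = -2 + 3*Z (y(Z) = (2*Z - 2) + Z = (-2 + 2*Z) + Z = -2 + 3*Z)
-133*(n(1) + y(o(-1))) = -133*(2 + (-2 + 3*(-1))) = -133*(2 + (-2 - 3)) = -133*(2 - 5) = -133*(-3) = 399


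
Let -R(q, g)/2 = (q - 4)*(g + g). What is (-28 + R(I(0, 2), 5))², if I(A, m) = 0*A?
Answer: 2704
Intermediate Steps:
I(A, m) = 0
R(q, g) = -4*g*(-4 + q) (R(q, g) = -2*(q - 4)*(g + g) = -2*(-4 + q)*2*g = -4*g*(-4 + q))
(-28 + R(I(0, 2), 5))² = (-28 + 4*5*(4 - 1*0))² = (-28 + 4*5*(4 + 0))² = (-28 + 4*5*4)² = (-28 + 80)² = 52² = 2704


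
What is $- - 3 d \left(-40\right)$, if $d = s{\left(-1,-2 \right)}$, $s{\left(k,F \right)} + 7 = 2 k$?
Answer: $1080$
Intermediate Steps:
$s{\left(k,F \right)} = -7 + 2 k$
$d = -9$ ($d = -7 + 2 \left(-1\right) = -7 - 2 = -9$)
$- - 3 d \left(-40\right) = - \left(-3\right) \left(-9\right) \left(-40\right) = - 27 \left(-40\right) = \left(-1\right) \left(-1080\right) = 1080$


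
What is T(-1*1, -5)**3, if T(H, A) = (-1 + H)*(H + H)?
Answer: 64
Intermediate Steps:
T(H, A) = 2*H*(-1 + H) (T(H, A) = (-1 + H)*(2*H) = 2*H*(-1 + H))
T(-1*1, -5)**3 = (2*(-1*1)*(-1 - 1*1))**3 = (2*(-1)*(-1 - 1))**3 = (2*(-1)*(-2))**3 = 4**3 = 64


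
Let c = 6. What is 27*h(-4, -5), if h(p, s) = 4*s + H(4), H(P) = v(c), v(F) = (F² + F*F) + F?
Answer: 1566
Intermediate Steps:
v(F) = F + 2*F² (v(F) = (F² + F²) + F = 2*F² + F = F + 2*F²)
H(P) = 78 (H(P) = 6*(1 + 2*6) = 6*(1 + 12) = 6*13 = 78)
h(p, s) = 78 + 4*s (h(p, s) = 4*s + 78 = 78 + 4*s)
27*h(-4, -5) = 27*(78 + 4*(-5)) = 27*(78 - 20) = 27*58 = 1566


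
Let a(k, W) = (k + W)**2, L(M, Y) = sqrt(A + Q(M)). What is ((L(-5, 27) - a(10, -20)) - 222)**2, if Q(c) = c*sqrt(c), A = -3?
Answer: (322 - sqrt(-3 - 5*I*sqrt(5)))**2 ≈ 1.0235e+5 + 1727.0*I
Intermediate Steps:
Q(c) = c**(3/2)
L(M, Y) = sqrt(-3 + M**(3/2))
a(k, W) = (W + k)**2
((L(-5, 27) - a(10, -20)) - 222)**2 = ((sqrt(-3 + (-5)**(3/2)) - (-20 + 10)**2) - 222)**2 = ((sqrt(-3 - 5*I*sqrt(5)) - 1*(-10)**2) - 222)**2 = ((sqrt(-3 - 5*I*sqrt(5)) - 1*100) - 222)**2 = ((sqrt(-3 - 5*I*sqrt(5)) - 100) - 222)**2 = ((-100 + sqrt(-3 - 5*I*sqrt(5))) - 222)**2 = (-322 + sqrt(-3 - 5*I*sqrt(5)))**2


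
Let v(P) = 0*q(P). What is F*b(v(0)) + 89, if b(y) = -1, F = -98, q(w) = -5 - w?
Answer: 187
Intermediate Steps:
v(P) = 0 (v(P) = 0*(-5 - P) = 0)
F*b(v(0)) + 89 = -98*(-1) + 89 = 98 + 89 = 187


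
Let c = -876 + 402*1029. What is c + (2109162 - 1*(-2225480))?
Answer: 4747424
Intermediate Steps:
c = 412782 (c = -876 + 413658 = 412782)
c + (2109162 - 1*(-2225480)) = 412782 + (2109162 - 1*(-2225480)) = 412782 + (2109162 + 2225480) = 412782 + 4334642 = 4747424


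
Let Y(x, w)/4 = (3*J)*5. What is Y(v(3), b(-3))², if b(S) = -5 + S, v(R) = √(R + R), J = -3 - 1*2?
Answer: 90000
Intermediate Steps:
J = -5 (J = -3 - 2 = -5)
v(R) = √2*√R (v(R) = √(2*R) = √2*√R)
Y(x, w) = -300 (Y(x, w) = 4*((3*(-5))*5) = 4*(-15*5) = 4*(-75) = -300)
Y(v(3), b(-3))² = (-300)² = 90000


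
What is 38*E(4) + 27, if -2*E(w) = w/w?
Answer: 8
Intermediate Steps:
E(w) = -1/2 (E(w) = -w/(2*w) = -1/2*1 = -1/2)
38*E(4) + 27 = 38*(-1/2) + 27 = -19 + 27 = 8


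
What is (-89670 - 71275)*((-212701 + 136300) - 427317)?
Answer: 81070893510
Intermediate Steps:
(-89670 - 71275)*((-212701 + 136300) - 427317) = -160945*(-76401 - 427317) = -160945*(-503718) = 81070893510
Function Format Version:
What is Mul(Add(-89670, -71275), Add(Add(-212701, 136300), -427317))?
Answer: 81070893510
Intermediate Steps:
Mul(Add(-89670, -71275), Add(Add(-212701, 136300), -427317)) = Mul(-160945, Add(-76401, -427317)) = Mul(-160945, -503718) = 81070893510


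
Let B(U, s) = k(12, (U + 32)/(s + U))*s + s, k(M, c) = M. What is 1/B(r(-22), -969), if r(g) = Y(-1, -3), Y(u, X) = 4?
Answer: -1/12597 ≈ -7.9384e-5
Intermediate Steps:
r(g) = 4
B(U, s) = 13*s (B(U, s) = 12*s + s = 13*s)
1/B(r(-22), -969) = 1/(13*(-969)) = 1/(-12597) = -1/12597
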